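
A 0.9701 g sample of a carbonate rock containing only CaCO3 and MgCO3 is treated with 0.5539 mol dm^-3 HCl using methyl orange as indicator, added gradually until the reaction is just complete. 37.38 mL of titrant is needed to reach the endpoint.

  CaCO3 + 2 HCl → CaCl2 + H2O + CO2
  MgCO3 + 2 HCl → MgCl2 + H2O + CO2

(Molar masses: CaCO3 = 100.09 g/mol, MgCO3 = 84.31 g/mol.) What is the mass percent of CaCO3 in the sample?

63.61 %

n(HCl) = 0.03738 × 0.5539 = 0.02070 mol
Let x = n(CaCO3), y = n(MgCO3).
Titrant: 2x + 2y = 0.02070;  mass: 100.09x + 84.31y = 0.9701
Solving, x = 6.165 × 10^-3 mol, y = 4.187 × 10^-3 mol
mass of CaCO3 = 6.165 × 10^-3 × 100.09 = 0.6171 g
% CaCO3 = 0.6171 / 0.9701 × 100 = 63.61 %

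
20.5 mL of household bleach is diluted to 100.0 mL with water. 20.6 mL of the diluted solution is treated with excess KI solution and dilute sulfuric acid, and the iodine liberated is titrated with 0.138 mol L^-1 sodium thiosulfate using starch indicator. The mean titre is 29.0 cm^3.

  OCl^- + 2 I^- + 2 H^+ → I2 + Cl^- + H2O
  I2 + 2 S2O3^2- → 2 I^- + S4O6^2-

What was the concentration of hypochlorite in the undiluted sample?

0.474 mol/L

n(S2O3^2-) = 0.0290 × 0.138 = 4.00 × 10^-3 mol
n(I2) = n(S2O3^2-)/2 = 2.00 × 10^-3 mol
n(OCl^-) in the aliquot = 2.00 × 10^-3 mol (1:1 ratio)
[OCl^-]_dilute = 2.00 × 10^-3 / 0.0206 = 0.0971 mol/L
[OCl^-]_original = 0.0971 × 100.0/20.5 = 0.474 mol/L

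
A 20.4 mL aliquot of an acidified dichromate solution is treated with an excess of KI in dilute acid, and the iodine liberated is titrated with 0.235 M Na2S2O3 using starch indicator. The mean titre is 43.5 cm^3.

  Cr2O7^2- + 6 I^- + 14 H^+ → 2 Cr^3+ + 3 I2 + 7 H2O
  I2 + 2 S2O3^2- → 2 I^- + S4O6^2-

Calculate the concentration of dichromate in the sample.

0.0835 M

n(S2O3^2-) = 0.0435 × 0.235 = 0.0102 mol
n(I2) = n(S2O3^2-)/2 = 5.11 × 10^-3 mol
From the 1:3 ratio, n(Cr2O7^2-) in the aliquot = 1/3 × 5.11 × 10^-3 = 1.70 × 10^-3 mol
[Cr2O7^2-] = 1.70 × 10^-3 / 0.0204 = 0.0835 mol/L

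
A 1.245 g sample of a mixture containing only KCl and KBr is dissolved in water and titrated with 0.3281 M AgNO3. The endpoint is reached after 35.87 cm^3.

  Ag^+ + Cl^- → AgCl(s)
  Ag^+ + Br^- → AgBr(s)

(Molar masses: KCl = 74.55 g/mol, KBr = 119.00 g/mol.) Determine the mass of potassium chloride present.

0.2608 g

n(AgNO3) = 0.03587 × 0.3281 = 0.01177 mol
Let x = n(KCl), y = n(KBr).
Titrant: 1x + 1y = 0.01177;  mass: 74.55x + 119.00y = 1.245
Solving, x = 3.498 × 10^-3 mol, y = 8.271 × 10^-3 mol
mass of KCl = 3.498 × 10^-3 × 74.55 = 0.2608 g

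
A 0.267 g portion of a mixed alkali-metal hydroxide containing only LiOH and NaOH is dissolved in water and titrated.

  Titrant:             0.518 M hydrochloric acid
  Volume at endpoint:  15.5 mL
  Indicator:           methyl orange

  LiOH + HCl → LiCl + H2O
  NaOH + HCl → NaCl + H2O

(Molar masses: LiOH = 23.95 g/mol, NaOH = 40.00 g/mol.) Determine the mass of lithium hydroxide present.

n(HCl) = 0.0155 × 0.518 = 8.03 × 10^-3 mol
Let x = n(LiOH), y = n(NaOH).
Titrant: 1x + 1y = 8.03 × 10^-3;  mass: 23.95x + 40.00y = 0.267
Solving, x = 3.37 × 10^-3 mol, y = 4.65 × 10^-3 mol
mass of LiOH = 3.37 × 10^-3 × 23.95 = 0.0808 g

0.0808 g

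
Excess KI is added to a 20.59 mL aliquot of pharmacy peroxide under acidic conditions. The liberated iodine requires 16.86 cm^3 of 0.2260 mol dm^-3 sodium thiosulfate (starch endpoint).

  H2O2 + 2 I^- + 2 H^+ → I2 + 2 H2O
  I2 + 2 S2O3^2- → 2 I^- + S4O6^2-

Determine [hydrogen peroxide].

0.09253 mol/L

n(S2O3^2-) = 0.01686 × 0.2260 = 3.810 × 10^-3 mol
n(I2) = n(S2O3^2-)/2 = 1.905 × 10^-3 mol
n(H2O2) in the aliquot = 1.905 × 10^-3 mol (1:1 ratio)
[H2O2] = 1.905 × 10^-3 / 0.02059 = 0.09253 mol/L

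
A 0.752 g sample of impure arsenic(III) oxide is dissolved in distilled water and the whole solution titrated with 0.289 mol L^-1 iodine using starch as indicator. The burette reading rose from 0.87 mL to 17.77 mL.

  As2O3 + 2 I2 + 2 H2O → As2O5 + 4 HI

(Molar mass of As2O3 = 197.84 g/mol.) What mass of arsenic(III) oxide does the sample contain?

0.483 g

n(I2) = 0.0169 L × 0.289 mol/L = 4.88 × 10^-3 mol
From the 1:2 ratio, n(As2O3) = 1/2 × 4.88 × 10^-3 = 2.44 × 10^-3 mol
mass of As2O3 = 2.44 × 10^-3 × 197.84 g/mol = 0.483 g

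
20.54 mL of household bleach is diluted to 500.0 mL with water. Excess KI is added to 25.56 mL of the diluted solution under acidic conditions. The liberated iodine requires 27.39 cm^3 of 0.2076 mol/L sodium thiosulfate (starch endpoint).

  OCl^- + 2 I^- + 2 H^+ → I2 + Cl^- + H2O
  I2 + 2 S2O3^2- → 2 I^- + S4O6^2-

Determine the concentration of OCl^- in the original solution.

2.708 mol/L

n(S2O3^2-) = 0.02739 × 0.2076 = 5.686 × 10^-3 mol
n(I2) = n(S2O3^2-)/2 = 2.843 × 10^-3 mol
n(OCl^-) in the aliquot = 2.843 × 10^-3 mol (1:1 ratio)
[OCl^-]_dilute = 2.843 × 10^-3 / 0.02556 = 0.1112 mol/L
[OCl^-]_original = 0.1112 × 500.0/20.54 = 2.708 mol/L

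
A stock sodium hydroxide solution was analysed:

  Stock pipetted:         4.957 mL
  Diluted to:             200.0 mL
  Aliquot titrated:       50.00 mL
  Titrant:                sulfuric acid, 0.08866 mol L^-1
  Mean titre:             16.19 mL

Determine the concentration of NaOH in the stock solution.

2.317 mol/L

2 NaOH + H2SO4 → Na2SO4 + 2 H2O
n(H2SO4) = 0.01619 × 0.08866 = 1.435 × 10^-3 mol
From the 2:1 ratio, n(NaOH) in the aliquot = 2/1 × 1.435 × 10^-3 = 2.871 × 10^-3 mol
[NaOH]_dilute = 2.871 × 10^-3 / 0.05000 = 0.05742 mol/L
Dilution factor = 200.0 / 4.957 = 40.35
[NaOH]_stock = 0.05742 × 40.35 = 2.317 mol/L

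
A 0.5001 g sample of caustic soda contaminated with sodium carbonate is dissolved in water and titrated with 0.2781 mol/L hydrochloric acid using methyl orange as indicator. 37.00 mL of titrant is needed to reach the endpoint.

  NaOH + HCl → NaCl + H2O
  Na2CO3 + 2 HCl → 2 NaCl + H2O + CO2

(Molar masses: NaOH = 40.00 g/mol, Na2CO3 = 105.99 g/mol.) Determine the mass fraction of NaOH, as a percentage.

n(HCl) = 0.03700 × 0.2781 = 0.01029 mol
Let x = n(NaOH), y = n(Na2CO3).
Titrant: 1x + 2y = 0.01029;  mass: 40.00x + 105.99y = 0.5001
Solving, x = 3.478 × 10^-3 mol, y = 3.406 × 10^-3 mol
mass of NaOH = 3.478 × 10^-3 × 40.00 = 0.1391 g
% NaOH = 0.1391 / 0.5001 × 100 = 27.82 %

27.82 %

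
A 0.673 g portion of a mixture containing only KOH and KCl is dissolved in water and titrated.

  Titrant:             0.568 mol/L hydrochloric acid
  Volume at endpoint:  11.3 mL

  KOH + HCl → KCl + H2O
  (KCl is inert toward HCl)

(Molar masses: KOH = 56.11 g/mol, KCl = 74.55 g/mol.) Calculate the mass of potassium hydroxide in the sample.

0.360 g

n(HCl) = 0.0113 × 0.568 = 6.42 × 10^-3 mol
Let x = n(KOH), y = n(KCl).
Titrant: 1x = 6.42 × 10^-3;  mass: 56.11x + 74.55y = 0.673
Solving, x = 6.42 × 10^-3 mol, y = 4.20 × 10^-3 mol
mass of KOH = 6.42 × 10^-3 × 56.11 = 0.360 g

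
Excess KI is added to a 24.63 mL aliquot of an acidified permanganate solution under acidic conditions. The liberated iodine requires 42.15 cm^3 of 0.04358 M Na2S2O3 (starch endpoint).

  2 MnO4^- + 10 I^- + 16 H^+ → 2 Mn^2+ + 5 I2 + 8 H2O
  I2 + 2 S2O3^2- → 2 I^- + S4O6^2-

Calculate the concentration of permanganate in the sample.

n(S2O3^2-) = 0.04215 × 0.04358 = 1.837 × 10^-3 mol
n(I2) = n(S2O3^2-)/2 = 9.184 × 10^-4 mol
From the 2:5 ratio, n(MnO4^-) in the aliquot = 2/5 × 9.184 × 10^-4 = 3.674 × 10^-4 mol
[MnO4^-] = 3.674 × 10^-4 / 0.02463 = 0.01492 mol/L

0.01492 M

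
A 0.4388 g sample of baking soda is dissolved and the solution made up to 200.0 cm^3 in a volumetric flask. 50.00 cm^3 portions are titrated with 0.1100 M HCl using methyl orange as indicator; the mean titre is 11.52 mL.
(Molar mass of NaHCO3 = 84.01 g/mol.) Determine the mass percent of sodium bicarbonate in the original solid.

NaHCO3 + HCl → NaCl + H2O + CO2
n(HCl) per titration = 0.01152 × 0.1100 = 1.267 × 10^-3 mol
n(NaHCO3) in each aliquot = 1.267 × 10^-3 mol (1:1 ratio)
n(NaHCO3) in the whole flask = 1.267 × 10^-3 × 200.0/50.00 = 5.069 × 10^-3 mol
mass of NaHCO3 = 5.069 × 10^-3 × 84.01 = 0.4258 g
% NaHCO3 = 0.4258 / 0.4388 × 100 = 97.04 %

97.04 %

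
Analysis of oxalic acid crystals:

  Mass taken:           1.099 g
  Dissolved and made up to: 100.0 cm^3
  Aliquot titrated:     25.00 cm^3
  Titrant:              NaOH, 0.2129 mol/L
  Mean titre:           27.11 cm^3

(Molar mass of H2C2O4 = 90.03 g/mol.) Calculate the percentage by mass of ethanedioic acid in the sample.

94.56 %

H2C2O4 + 2 NaOH → Na2C2O4 + 2 H2O
n(NaOH) per titration = 0.02711 × 0.2129 = 5.772 × 10^-3 mol
From the 1:2 ratio, n(H2C2O4) in each aliquot = 1/2 × 5.772 × 10^-3 = 2.886 × 10^-3 mol
n(H2C2O4) in the whole flask = 2.886 × 10^-3 × 100.0/25.00 = 0.01154 mol
mass of H2C2O4 = 0.01154 × 90.03 = 1.039 g
% H2C2O4 = 1.039 / 1.099 × 100 = 94.56 %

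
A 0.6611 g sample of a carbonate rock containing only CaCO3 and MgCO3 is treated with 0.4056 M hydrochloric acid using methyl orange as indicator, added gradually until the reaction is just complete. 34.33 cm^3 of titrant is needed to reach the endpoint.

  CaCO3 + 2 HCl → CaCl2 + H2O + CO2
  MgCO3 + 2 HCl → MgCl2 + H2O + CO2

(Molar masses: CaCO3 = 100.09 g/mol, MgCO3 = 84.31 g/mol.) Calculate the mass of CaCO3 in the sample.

0.4702 g

n(HCl) = 0.03433 × 0.4056 = 0.01392 mol
Let x = n(CaCO3), y = n(MgCO3).
Titrant: 2x + 2y = 0.01392;  mass: 100.09x + 84.31y = 0.6611
Solving, x = 4.697 × 10^-3 mol, y = 2.265 × 10^-3 mol
mass of CaCO3 = 4.697 × 10^-3 × 100.09 = 0.4702 g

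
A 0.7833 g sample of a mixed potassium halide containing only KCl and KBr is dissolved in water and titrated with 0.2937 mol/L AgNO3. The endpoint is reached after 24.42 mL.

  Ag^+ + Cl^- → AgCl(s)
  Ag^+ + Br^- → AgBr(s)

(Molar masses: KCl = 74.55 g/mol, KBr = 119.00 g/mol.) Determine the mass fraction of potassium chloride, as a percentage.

n(AgNO3) = 0.02442 × 0.2937 = 7.172 × 10^-3 mol
Let x = n(KCl), y = n(KBr).
Titrant: 1x + 1y = 7.172 × 10^-3;  mass: 74.55x + 119.00y = 0.7833
Solving, x = 1.579 × 10^-3 mol, y = 5.593 × 10^-3 mol
mass of KCl = 1.579 × 10^-3 × 74.55 = 0.1177 g
% KCl = 0.1177 / 0.7833 × 100 = 15.03 %

15.03 %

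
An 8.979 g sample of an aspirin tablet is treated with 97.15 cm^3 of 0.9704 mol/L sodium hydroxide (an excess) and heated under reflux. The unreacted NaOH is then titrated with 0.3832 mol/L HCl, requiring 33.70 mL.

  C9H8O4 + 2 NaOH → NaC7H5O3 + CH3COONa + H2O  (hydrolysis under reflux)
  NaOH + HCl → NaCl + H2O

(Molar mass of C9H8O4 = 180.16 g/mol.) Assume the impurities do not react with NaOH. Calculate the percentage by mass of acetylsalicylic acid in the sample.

n(NaOH) added = 0.09715 × 0.9704 = 0.09427 mol
n(HCl) used in back-titration = 0.03370 × 0.3832 = 0.01291 mol
n(NaOH) left over = 0.01291 mol (1:1 ratio)
n(NaOH) consumed by analyte = 0.09427 − 0.01291 = 0.08136 mol
From the 1:2 ratio, n(C9H8O4) = 1/2 × 0.08136 = 0.04068 mol
mass of C9H8O4 = 0.04068 × 180.16 = 7.329 g
% C9H8O4 = 7.329 / 8.979 × 100 = 81.62 %

81.62 %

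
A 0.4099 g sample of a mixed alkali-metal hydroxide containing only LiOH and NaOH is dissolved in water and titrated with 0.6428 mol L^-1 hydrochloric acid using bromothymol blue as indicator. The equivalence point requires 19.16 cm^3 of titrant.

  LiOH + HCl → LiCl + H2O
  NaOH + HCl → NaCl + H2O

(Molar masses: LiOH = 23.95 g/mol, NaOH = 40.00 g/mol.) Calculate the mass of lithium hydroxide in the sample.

0.1235 g

n(HCl) = 0.01916 × 0.6428 = 0.01232 mol
Let x = n(LiOH), y = n(NaOH).
Titrant: 1x + 1y = 0.01232;  mass: 23.95x + 40.00y = 0.4099
Solving, x = 5.155 × 10^-3 mol, y = 7.161 × 10^-3 mol
mass of LiOH = 5.155 × 10^-3 × 23.95 = 0.1235 g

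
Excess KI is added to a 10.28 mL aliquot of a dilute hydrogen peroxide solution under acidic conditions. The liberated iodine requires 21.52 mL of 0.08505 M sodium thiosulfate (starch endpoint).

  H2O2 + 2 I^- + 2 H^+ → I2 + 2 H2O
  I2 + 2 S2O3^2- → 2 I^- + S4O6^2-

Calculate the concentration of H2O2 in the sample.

n(S2O3^2-) = 0.02152 × 0.08505 = 1.830 × 10^-3 mol
n(I2) = n(S2O3^2-)/2 = 9.151 × 10^-4 mol
n(H2O2) in the aliquot = 9.151 × 10^-4 mol (1:1 ratio)
[H2O2] = 9.151 × 10^-4 / 0.01028 = 0.08902 mol/L

0.08902 M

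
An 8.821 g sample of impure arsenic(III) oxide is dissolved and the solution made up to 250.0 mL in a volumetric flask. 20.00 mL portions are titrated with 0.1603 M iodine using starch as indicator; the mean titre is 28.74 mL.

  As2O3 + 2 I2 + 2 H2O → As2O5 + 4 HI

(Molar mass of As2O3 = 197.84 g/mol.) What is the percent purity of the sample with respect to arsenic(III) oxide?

n(I2) per titration = 0.02874 × 0.1603 = 4.607 × 10^-3 mol
From the 1:2 ratio, n(As2O3) in each aliquot = 1/2 × 4.607 × 10^-3 = 2.304 × 10^-3 mol
n(As2O3) in the whole flask = 2.304 × 10^-3 × 250.0/20.00 = 0.02879 mol
mass of As2O3 = 0.02879 × 197.84 = 5.697 g
% As2O3 = 5.697 / 8.821 × 100 = 64.58 %

64.58 %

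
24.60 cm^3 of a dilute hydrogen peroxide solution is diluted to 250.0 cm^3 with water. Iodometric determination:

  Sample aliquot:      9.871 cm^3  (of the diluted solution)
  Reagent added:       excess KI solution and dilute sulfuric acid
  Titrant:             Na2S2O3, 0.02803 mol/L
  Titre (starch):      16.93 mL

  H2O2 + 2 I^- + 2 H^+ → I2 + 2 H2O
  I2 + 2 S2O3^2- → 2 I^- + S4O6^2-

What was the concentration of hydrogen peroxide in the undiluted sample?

n(S2O3^2-) = 0.01693 × 0.02803 = 4.745 × 10^-4 mol
n(I2) = n(S2O3^2-)/2 = 2.373 × 10^-4 mol
n(H2O2) in the aliquot = 2.373 × 10^-4 mol (1:1 ratio)
[H2O2]_dilute = 2.373 × 10^-4 / 0.009871 = 0.02404 mol/L
[H2O2]_original = 0.02404 × 250.0/24.60 = 0.2443 mol/L

0.2443 mol/L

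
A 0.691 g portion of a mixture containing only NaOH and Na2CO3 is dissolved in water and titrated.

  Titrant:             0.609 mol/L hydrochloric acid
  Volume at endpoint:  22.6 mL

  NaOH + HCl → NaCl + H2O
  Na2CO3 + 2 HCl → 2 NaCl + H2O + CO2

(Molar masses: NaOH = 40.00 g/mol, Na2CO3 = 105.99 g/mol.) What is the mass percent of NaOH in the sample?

17.1 %

n(HCl) = 0.0226 × 0.609 = 0.0138 mol
Let x = n(NaOH), y = n(Na2CO3).
Titrant: 1x + 2y = 0.0138;  mass: 40.00x + 105.99y = 0.691
Solving, x = 2.95 × 10^-3 mol, y = 5.40 × 10^-3 mol
mass of NaOH = 2.95 × 10^-3 × 40.00 = 0.118 g
% NaOH = 0.118 / 0.691 × 100 = 17.1 %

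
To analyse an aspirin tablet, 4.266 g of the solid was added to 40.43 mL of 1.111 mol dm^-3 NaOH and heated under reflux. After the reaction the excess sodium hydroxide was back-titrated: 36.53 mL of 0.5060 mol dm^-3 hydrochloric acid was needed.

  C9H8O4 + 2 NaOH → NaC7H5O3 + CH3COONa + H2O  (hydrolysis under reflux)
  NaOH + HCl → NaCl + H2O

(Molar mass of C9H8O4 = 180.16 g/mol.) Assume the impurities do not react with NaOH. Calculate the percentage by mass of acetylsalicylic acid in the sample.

55.82 %

n(NaOH) added = 0.04043 × 1.111 = 0.04492 mol
n(HCl) used in back-titration = 0.03653 × 0.5060 = 0.01848 mol
n(NaOH) left over = 0.01848 mol (1:1 ratio)
n(NaOH) consumed by analyte = 0.04492 − 0.01848 = 0.02643 mol
From the 1:2 ratio, n(C9H8O4) = 1/2 × 0.02643 = 0.01322 mol
mass of C9H8O4 = 0.01322 × 180.16 = 2.381 g
% C9H8O4 = 2.381 / 4.266 × 100 = 55.82 %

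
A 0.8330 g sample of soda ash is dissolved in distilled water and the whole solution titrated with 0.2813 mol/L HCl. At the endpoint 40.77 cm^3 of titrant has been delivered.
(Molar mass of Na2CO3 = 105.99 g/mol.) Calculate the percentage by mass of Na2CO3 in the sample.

Na2CO3 + 2 HCl → 2 NaCl + H2O + CO2
n(HCl) = 0.04077 L × 0.2813 mol/L = 0.01147 mol
From the 1:2 ratio, n(Na2CO3) = 1/2 × 0.01147 = 5.734 × 10^-3 mol
mass of Na2CO3 = 5.734 × 10^-3 × 105.99 g/mol = 0.6078 g
% Na2CO3 = 0.6078 / 0.8330 × 100 = 72.96 %

72.96 %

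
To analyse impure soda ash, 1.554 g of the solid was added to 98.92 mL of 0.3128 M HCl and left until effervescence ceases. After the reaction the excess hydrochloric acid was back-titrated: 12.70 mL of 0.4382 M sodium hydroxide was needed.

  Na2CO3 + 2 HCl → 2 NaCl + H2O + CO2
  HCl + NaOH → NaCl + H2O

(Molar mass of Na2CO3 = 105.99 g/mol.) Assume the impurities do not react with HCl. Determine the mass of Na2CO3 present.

n(HCl) added = 0.09892 × 0.3128 = 0.03094 mol
n(NaOH) used in back-titration = 0.01270 × 0.4382 = 5.565 × 10^-3 mol
n(HCl) left over = 5.565 × 10^-3 mol (1:1 ratio)
n(HCl) consumed by analyte = 0.03094 − 5.565 × 10^-3 = 0.02538 mol
From the 1:2 ratio, n(Na2CO3) = 1/2 × 0.02538 = 0.01269 mol
mass of Na2CO3 = 0.01269 × 105.99 = 1.345 g

1.345 g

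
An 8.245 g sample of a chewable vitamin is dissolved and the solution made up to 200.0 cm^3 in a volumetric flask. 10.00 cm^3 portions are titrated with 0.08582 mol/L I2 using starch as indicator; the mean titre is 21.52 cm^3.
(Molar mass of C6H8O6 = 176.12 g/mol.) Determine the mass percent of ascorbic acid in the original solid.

C6H8O6 + I2 → C6H6O6 + 2 HI
n(I2) per titration = 0.02152 × 0.08582 = 1.847 × 10^-3 mol
n(C6H8O6) in each aliquot = 1.847 × 10^-3 mol (1:1 ratio)
n(C6H8O6) in the whole flask = 1.847 × 10^-3 × 200.0/10.00 = 0.03694 mol
mass of C6H8O6 = 0.03694 × 176.12 = 6.505 g
% C6H8O6 = 6.505 / 8.245 × 100 = 78.90 %

78.90 %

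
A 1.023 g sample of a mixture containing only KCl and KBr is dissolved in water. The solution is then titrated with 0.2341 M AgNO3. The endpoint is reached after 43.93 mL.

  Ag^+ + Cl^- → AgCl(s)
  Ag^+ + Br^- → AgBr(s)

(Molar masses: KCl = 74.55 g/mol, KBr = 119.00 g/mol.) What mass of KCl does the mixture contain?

n(AgNO3) = 0.04393 × 0.2341 = 0.01028 mol
Let x = n(KCl), y = n(KBr).
Titrant: 1x + 1y = 0.01028;  mass: 74.55x + 119.00y = 1.023
Solving, x = 4.517 × 10^-3 mol, y = 5.767 × 10^-3 mol
mass of KCl = 4.517 × 10^-3 × 74.55 = 0.3368 g

0.3368 g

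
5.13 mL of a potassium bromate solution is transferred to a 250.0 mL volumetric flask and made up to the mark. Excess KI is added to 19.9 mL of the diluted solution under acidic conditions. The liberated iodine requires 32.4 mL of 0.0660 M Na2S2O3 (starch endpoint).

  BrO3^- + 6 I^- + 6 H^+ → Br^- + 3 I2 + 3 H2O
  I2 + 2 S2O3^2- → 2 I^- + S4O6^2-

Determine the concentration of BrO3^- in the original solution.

n(S2O3^2-) = 0.0324 × 0.0660 = 2.14 × 10^-3 mol
n(I2) = n(S2O3^2-)/2 = 1.07 × 10^-3 mol
From the 1:3 ratio, n(BrO3^-) in the aliquot = 1/3 × 1.07 × 10^-3 = 3.56 × 10^-4 mol
[BrO3^-]_dilute = 3.56 × 10^-4 / 0.0199 = 0.0179 mol/L
[BrO3^-]_original = 0.0179 × 250.0/5.13 = 0.873 mol/L

0.873 M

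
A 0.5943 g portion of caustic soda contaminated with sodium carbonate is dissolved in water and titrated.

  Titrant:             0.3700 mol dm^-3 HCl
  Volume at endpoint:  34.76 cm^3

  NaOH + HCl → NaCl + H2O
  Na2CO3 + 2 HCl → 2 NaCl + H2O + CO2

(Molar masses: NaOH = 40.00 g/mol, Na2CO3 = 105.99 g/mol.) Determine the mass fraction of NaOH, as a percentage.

45.21 %

n(HCl) = 0.03476 × 0.3700 = 0.01286 mol
Let x = n(NaOH), y = n(Na2CO3).
Titrant: 1x + 2y = 0.01286;  mass: 40.00x + 105.99y = 0.5943
Solving, x = 6.716 × 10^-3 mol, y = 3.072 × 10^-3 mol
mass of NaOH = 6.716 × 10^-3 × 40.00 = 0.2687 g
% NaOH = 0.2687 / 0.5943 × 100 = 45.21 %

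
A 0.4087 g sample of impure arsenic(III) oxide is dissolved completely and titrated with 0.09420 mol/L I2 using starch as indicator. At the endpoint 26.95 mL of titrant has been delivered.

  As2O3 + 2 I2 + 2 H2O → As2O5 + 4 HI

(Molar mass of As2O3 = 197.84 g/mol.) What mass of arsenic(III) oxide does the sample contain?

n(I2) = 0.02695 L × 0.09420 mol/L = 2.539 × 10^-3 mol
From the 1:2 ratio, n(As2O3) = 1/2 × 2.539 × 10^-3 = 1.269 × 10^-3 mol
mass of As2O3 = 1.269 × 10^-3 × 197.84 g/mol = 0.2511 g

0.2511 g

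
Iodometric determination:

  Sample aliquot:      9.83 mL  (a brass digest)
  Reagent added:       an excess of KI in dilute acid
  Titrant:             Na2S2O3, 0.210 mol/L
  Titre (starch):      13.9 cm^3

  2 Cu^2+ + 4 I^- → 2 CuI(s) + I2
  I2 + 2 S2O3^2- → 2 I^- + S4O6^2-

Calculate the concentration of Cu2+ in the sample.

0.297 mol/L

n(S2O3^2-) = 0.0139 × 0.210 = 2.92 × 10^-3 mol
n(I2) = n(S2O3^2-)/2 = 1.46 × 10^-3 mol
From the 2:1 ratio, n(Cu2+) in the aliquot = 2/1 × 1.46 × 10^-3 = 2.92 × 10^-3 mol
[Cu2+] = 2.92 × 10^-3 / 0.00983 = 0.297 mol/L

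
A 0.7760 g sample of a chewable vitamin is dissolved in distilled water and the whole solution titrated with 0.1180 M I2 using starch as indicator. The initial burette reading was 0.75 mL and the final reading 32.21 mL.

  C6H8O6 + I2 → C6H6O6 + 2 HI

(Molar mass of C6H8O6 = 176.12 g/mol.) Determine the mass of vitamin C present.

n(I2) = 0.03146 L × 0.1180 mol/L = 3.712 × 10^-3 mol
n(C6H8O6) = 3.712 × 10^-3 mol (1:1 ratio)
mass of C6H8O6 = 3.712 × 10^-3 × 176.12 g/mol = 0.6538 g

0.6538 g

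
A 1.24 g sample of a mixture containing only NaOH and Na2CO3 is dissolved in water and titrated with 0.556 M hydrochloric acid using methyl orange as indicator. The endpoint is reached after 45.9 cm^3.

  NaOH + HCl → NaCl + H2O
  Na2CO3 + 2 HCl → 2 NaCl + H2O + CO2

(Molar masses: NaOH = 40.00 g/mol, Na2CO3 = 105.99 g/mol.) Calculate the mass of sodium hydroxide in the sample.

n(HCl) = 0.0459 × 0.556 = 0.0255 mol
Let x = n(NaOH), y = n(Na2CO3).
Titrant: 1x + 2y = 0.0255;  mass: 40.00x + 105.99y = 1.24
Solving, x = 8.65 × 10^-3 mol, y = 8.43 × 10^-3 mol
mass of NaOH = 8.65 × 10^-3 × 40.00 = 0.346 g

0.346 g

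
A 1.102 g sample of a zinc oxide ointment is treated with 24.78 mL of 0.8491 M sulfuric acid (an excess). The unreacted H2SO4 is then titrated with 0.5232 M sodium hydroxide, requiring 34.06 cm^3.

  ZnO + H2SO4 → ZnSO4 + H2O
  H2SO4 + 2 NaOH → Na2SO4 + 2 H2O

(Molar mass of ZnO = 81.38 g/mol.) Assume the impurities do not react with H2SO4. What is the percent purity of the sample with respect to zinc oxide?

n(H2SO4) added = 0.02478 × 0.8491 = 0.02104 mol
n(NaOH) used in back-titration = 0.03406 × 0.5232 = 0.01782 mol
From the 1:2 ratio, n(H2SO4) left over = 1/2 × 0.01782 = 8.910 × 10^-3 mol
n(H2SO4) consumed by analyte = 0.02104 − 8.910 × 10^-3 = 0.01213 mol
n(ZnO) = 0.01213 mol (1:1 ratio)
mass of ZnO = 0.01213 × 81.38 = 0.9872 g
% ZnO = 0.9872 / 1.102 × 100 = 89.58 %

89.58 %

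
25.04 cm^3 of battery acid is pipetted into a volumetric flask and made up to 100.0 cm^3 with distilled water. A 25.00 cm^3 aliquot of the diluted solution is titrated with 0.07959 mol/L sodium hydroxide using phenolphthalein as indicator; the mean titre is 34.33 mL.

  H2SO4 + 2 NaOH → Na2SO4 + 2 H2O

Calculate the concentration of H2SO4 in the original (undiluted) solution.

n(NaOH) = 0.03433 × 0.07959 = 2.732 × 10^-3 mol
From the 1:2 ratio, n(H2SO4) in the aliquot = 1/2 × 2.732 × 10^-3 = 1.366 × 10^-3 mol
[H2SO4]_dilute = 1.366 × 10^-3 / 0.02500 = 0.05465 mol/L
Dilution factor = 100.0 / 25.04 = 3.994
[H2SO4]_stock = 0.05465 × 3.994 = 0.2182 mol/L

0.2182 mol/L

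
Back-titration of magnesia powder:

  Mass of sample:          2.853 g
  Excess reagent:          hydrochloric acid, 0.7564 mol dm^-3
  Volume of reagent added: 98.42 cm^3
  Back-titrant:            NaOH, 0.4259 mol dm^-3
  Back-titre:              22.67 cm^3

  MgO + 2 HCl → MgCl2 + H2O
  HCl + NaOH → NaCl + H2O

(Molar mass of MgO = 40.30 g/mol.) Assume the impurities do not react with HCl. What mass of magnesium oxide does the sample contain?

1.306 g

n(HCl) added = 0.09842 × 0.7564 = 0.07444 mol
n(NaOH) used in back-titration = 0.02267 × 0.4259 = 9.655 × 10^-3 mol
n(HCl) left over = 9.655 × 10^-3 mol (1:1 ratio)
n(HCl) consumed by analyte = 0.07444 − 9.655 × 10^-3 = 0.06479 mol
From the 1:2 ratio, n(MgO) = 1/2 × 0.06479 = 0.03239 mol
mass of MgO = 0.03239 × 40.30 = 1.306 g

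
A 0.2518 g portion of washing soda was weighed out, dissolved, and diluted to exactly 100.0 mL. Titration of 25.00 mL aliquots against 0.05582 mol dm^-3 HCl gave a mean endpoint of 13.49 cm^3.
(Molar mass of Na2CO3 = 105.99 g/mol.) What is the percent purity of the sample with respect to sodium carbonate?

63.39 %

Na2CO3 + 2 HCl → 2 NaCl + H2O + CO2
n(HCl) per titration = 0.01349 × 0.05582 = 7.530 × 10^-4 mol
From the 1:2 ratio, n(Na2CO3) in each aliquot = 1/2 × 7.530 × 10^-4 = 3.765 × 10^-4 mol
n(Na2CO3) in the whole flask = 3.765 × 10^-4 × 100.0/25.00 = 1.506 × 10^-3 mol
mass of Na2CO3 = 1.506 × 10^-3 × 105.99 = 0.1596 g
% Na2CO3 = 0.1596 / 0.2518 × 100 = 63.39 %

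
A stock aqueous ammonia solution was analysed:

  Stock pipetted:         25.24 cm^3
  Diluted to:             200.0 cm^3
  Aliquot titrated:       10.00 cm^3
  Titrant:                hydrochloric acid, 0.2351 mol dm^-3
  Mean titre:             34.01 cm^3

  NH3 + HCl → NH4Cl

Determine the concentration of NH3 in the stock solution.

6.336 mol/L

n(HCl) = 0.03401 × 0.2351 = 7.996 × 10^-3 mol
n(NH3) in the aliquot = 7.996 × 10^-3 mol (1:1 ratio)
[NH3]_dilute = 7.996 × 10^-3 / 0.01000 = 0.7996 mol/L
Dilution factor = 200.0 / 25.24 = 7.924
[NH3]_stock = 0.7996 × 7.924 = 6.336 mol/L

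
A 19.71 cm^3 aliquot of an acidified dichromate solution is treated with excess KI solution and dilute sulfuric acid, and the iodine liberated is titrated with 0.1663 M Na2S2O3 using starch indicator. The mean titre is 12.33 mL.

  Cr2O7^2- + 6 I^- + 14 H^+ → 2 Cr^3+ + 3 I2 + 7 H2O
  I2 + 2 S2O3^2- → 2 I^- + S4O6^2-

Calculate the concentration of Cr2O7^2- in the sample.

n(S2O3^2-) = 0.01233 × 0.1663 = 2.050 × 10^-3 mol
n(I2) = n(S2O3^2-)/2 = 1.025 × 10^-3 mol
From the 1:3 ratio, n(Cr2O7^2-) in the aliquot = 1/3 × 1.025 × 10^-3 = 3.417 × 10^-4 mol
[Cr2O7^2-] = 3.417 × 10^-4 / 0.01971 = 0.01734 mol/L

0.01734 M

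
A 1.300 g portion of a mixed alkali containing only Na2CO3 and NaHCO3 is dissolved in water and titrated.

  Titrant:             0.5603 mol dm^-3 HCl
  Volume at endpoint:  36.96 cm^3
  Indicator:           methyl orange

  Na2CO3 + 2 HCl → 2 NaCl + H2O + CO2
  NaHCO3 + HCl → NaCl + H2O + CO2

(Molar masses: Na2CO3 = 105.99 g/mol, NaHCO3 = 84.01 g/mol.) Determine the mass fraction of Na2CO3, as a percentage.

57.80 %

n(HCl) = 0.03696 × 0.5603 = 0.02071 mol
Let x = n(Na2CO3), y = n(NaHCO3).
Titrant: 2x + 1y = 0.02071;  mass: 105.99x + 84.01y = 1.300
Solving, x = 7.089 × 10^-3 mol, y = 6.530 × 10^-3 mol
mass of Na2CO3 = 7.089 × 10^-3 × 105.99 = 0.7514 g
% Na2CO3 = 0.7514 / 1.300 × 100 = 57.80 %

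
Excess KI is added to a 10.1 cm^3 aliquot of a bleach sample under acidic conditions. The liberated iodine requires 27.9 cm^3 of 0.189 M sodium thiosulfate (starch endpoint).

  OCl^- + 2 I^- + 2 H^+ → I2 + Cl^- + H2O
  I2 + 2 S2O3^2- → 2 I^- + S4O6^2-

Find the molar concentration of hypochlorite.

0.261 M

n(S2O3^2-) = 0.0279 × 0.189 = 5.27 × 10^-3 mol
n(I2) = n(S2O3^2-)/2 = 2.64 × 10^-3 mol
n(OCl^-) in the aliquot = 2.64 × 10^-3 mol (1:1 ratio)
[OCl^-] = 2.64 × 10^-3 / 0.0101 = 0.261 mol/L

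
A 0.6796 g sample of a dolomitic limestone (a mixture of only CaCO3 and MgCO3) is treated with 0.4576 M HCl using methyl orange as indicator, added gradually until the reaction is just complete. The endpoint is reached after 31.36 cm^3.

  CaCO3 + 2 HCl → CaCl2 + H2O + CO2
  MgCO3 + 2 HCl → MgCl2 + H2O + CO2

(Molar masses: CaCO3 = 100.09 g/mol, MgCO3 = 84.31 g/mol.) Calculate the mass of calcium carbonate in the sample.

0.4736 g

n(HCl) = 0.03136 × 0.4576 = 0.01435 mol
Let x = n(CaCO3), y = n(MgCO3).
Titrant: 2x + 2y = 0.01435;  mass: 100.09x + 84.31y = 0.6796
Solving, x = 4.731 × 10^-3 mol, y = 2.444 × 10^-3 mol
mass of CaCO3 = 4.731 × 10^-3 × 100.09 = 0.4736 g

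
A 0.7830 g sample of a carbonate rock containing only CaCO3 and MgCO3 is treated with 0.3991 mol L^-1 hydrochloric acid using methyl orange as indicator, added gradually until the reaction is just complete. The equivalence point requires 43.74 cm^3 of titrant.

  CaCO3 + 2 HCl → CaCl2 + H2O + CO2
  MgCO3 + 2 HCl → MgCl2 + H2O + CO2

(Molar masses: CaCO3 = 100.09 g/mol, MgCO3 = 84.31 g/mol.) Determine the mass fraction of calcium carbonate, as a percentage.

n(HCl) = 0.04374 × 0.3991 = 0.01746 mol
Let x = n(CaCO3), y = n(MgCO3).
Titrant: 2x + 2y = 0.01746;  mass: 100.09x + 84.31y = 0.7830
Solving, x = 2.986 × 10^-3 mol, y = 5.743 × 10^-3 mol
mass of CaCO3 = 2.986 × 10^-3 × 100.09 = 0.2988 g
% CaCO3 = 0.2988 / 0.7830 × 100 = 38.17 %

38.17 %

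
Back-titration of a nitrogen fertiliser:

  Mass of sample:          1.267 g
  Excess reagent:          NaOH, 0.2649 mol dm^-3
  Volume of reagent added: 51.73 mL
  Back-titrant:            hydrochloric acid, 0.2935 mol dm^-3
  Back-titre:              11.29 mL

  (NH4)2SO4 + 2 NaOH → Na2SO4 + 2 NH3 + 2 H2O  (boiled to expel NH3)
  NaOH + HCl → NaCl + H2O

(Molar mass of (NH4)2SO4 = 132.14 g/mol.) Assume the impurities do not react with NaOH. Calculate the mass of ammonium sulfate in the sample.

0.6864 g

n(NaOH) added = 0.05173 × 0.2649 = 0.01370 mol
n(HCl) used in back-titration = 0.01129 × 0.2935 = 3.314 × 10^-3 mol
n(NaOH) left over = 3.314 × 10^-3 mol (1:1 ratio)
n(NaOH) consumed by analyte = 0.01370 − 3.314 × 10^-3 = 0.01039 mol
From the 1:2 ratio, n((NH4)2SO4) = 1/2 × 0.01039 = 5.195 × 10^-3 mol
mass of (NH4)2SO4 = 5.195 × 10^-3 × 132.14 = 0.6864 g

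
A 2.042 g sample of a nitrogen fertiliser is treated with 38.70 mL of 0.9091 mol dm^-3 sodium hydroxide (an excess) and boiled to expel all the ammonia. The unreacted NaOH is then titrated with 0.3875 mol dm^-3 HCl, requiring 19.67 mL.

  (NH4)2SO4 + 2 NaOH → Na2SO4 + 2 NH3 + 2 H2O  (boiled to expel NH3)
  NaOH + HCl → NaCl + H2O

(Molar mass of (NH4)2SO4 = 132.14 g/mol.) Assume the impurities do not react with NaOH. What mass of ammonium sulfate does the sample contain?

1.821 g

n(NaOH) added = 0.03870 × 0.9091 = 0.03518 mol
n(HCl) used in back-titration = 0.01967 × 0.3875 = 7.622 × 10^-3 mol
n(NaOH) left over = 7.622 × 10^-3 mol (1:1 ratio)
n(NaOH) consumed by analyte = 0.03518 − 7.622 × 10^-3 = 0.02756 mol
From the 1:2 ratio, n((NH4)2SO4) = 1/2 × 0.02756 = 0.01378 mol
mass of (NH4)2SO4 = 0.01378 × 132.14 = 1.821 g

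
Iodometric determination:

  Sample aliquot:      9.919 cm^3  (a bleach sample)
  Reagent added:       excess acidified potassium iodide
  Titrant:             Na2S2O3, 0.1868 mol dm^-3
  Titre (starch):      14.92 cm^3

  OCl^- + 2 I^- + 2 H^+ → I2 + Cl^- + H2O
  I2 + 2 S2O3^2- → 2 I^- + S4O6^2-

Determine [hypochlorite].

0.1405 mol/L

n(S2O3^2-) = 0.01492 × 0.1868 = 2.787 × 10^-3 mol
n(I2) = n(S2O3^2-)/2 = 1.394 × 10^-3 mol
n(OCl^-) in the aliquot = 1.394 × 10^-3 mol (1:1 ratio)
[OCl^-] = 1.394 × 10^-3 / 0.009919 = 0.1405 mol/L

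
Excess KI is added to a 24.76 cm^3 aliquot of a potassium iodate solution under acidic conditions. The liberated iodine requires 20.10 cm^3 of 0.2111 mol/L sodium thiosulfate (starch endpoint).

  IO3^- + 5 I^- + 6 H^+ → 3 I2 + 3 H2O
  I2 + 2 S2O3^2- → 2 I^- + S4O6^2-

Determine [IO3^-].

0.02856 mol/L

n(S2O3^2-) = 0.02010 × 0.2111 = 4.243 × 10^-3 mol
n(I2) = n(S2O3^2-)/2 = 2.122 × 10^-3 mol
From the 1:3 ratio, n(IO3^-) in the aliquot = 1/3 × 2.122 × 10^-3 = 7.072 × 10^-4 mol
[IO3^-] = 7.072 × 10^-4 / 0.02476 = 0.02856 mol/L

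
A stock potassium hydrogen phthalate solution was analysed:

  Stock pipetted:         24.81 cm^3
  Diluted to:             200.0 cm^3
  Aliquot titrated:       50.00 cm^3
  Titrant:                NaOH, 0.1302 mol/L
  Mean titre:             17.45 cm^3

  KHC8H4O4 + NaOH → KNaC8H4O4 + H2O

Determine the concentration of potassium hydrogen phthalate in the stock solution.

n(NaOH) = 0.01745 × 0.1302 = 2.272 × 10^-3 mol
n(KHC8H4O4) in the aliquot = 2.272 × 10^-3 mol (1:1 ratio)
[KHC8H4O4]_dilute = 2.272 × 10^-3 / 0.05000 = 0.04544 mol/L
Dilution factor = 200.0 / 24.81 = 8.061
[KHC8H4O4]_stock = 0.04544 × 8.061 = 0.3663 mol/L

0.3663 mol/L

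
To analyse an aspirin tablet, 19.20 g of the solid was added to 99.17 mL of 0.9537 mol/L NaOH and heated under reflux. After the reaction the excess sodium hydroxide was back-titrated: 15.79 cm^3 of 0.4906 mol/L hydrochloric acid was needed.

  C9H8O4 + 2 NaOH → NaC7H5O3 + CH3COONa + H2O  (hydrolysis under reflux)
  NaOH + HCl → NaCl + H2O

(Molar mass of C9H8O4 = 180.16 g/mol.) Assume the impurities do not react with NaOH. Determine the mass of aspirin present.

7.822 g

n(NaOH) added = 0.09917 × 0.9537 = 0.09458 mol
n(HCl) used in back-titration = 0.01579 × 0.4906 = 7.747 × 10^-3 mol
n(NaOH) left over = 7.747 × 10^-3 mol (1:1 ratio)
n(NaOH) consumed by analyte = 0.09458 − 7.747 × 10^-3 = 0.08683 mol
From the 1:2 ratio, n(C9H8O4) = 1/2 × 0.08683 = 0.04342 mol
mass of C9H8O4 = 0.04342 × 180.16 = 7.822 g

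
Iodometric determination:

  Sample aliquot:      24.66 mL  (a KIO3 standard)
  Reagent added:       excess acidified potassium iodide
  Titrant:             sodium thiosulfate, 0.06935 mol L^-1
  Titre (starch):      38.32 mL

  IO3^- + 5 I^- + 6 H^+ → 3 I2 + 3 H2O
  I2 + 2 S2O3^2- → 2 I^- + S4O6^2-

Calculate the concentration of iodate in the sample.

0.01796 mol/L

n(S2O3^2-) = 0.03832 × 0.06935 = 2.657 × 10^-3 mol
n(I2) = n(S2O3^2-)/2 = 1.329 × 10^-3 mol
From the 1:3 ratio, n(IO3^-) in the aliquot = 1/3 × 1.329 × 10^-3 = 4.429 × 10^-4 mol
[IO3^-] = 4.429 × 10^-4 / 0.02466 = 0.01796 mol/L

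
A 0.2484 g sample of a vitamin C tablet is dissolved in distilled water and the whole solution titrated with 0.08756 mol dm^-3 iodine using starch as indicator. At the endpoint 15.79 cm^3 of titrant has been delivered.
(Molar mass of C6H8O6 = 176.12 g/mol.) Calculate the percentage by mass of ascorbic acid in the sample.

C6H8O6 + I2 → C6H6O6 + 2 HI
n(I2) = 0.01579 L × 0.08756 mol/L = 1.383 × 10^-3 mol
n(C6H8O6) = 1.383 × 10^-3 mol (1:1 ratio)
mass of C6H8O6 = 1.383 × 10^-3 × 176.12 g/mol = 0.2435 g
% C6H8O6 = 0.2435 / 0.2484 × 100 = 98.03 %

98.03 %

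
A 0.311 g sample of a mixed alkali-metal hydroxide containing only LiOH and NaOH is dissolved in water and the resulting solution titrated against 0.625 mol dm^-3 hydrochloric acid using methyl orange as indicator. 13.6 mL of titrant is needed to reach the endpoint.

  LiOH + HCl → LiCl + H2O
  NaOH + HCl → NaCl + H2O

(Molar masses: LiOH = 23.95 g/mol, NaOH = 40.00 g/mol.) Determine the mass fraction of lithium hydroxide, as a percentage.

n(HCl) = 0.0136 × 0.625 = 8.50 × 10^-3 mol
Let x = n(LiOH), y = n(NaOH).
Titrant: 1x + 1y = 8.50 × 10^-3;  mass: 23.95x + 40.00y = 0.311
Solving, x = 1.81 × 10^-3 mol, y = 6.69 × 10^-3 mol
mass of LiOH = 1.81 × 10^-3 × 23.95 = 0.0433 g
% LiOH = 0.0433 / 0.311 × 100 = 13.9 %

13.9 %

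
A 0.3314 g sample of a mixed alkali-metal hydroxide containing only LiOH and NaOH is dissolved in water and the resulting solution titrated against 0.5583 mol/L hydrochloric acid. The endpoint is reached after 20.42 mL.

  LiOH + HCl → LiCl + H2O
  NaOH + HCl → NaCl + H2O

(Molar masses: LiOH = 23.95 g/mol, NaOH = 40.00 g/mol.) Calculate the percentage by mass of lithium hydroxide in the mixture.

56.11 %

n(HCl) = 0.02042 × 0.5583 = 0.01140 mol
Let x = n(LiOH), y = n(NaOH).
Titrant: 1x + 1y = 0.01140;  mass: 23.95x + 40.00y = 0.3314
Solving, x = 7.764 × 10^-3 mol, y = 3.636 × 10^-3 mol
mass of LiOH = 7.764 × 10^-3 × 23.95 = 0.1860 g
% LiOH = 0.1860 / 0.3314 × 100 = 56.11 %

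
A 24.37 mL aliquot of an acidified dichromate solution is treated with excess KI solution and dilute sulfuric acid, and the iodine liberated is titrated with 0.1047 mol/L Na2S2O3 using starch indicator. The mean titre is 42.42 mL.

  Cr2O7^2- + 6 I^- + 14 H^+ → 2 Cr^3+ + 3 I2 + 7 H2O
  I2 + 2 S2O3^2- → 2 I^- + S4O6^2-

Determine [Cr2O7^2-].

0.03037 mol/L

n(S2O3^2-) = 0.04242 × 0.1047 = 4.441 × 10^-3 mol
n(I2) = n(S2O3^2-)/2 = 2.221 × 10^-3 mol
From the 1:3 ratio, n(Cr2O7^2-) in the aliquot = 1/3 × 2.221 × 10^-3 = 7.402 × 10^-4 mol
[Cr2O7^2-] = 7.402 × 10^-4 / 0.02437 = 0.03037 mol/L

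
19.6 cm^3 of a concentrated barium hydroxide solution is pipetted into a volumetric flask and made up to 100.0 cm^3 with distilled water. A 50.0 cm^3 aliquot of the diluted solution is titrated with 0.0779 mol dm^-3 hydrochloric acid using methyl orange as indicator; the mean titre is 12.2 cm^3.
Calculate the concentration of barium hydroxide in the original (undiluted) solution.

0.0485 mol/L

Ba(OH)2 + 2 HCl → BaCl2 + 2 H2O
n(HCl) = 0.0122 × 0.0779 = 9.50 × 10^-4 mol
From the 1:2 ratio, n(Ba(OH)2) in the aliquot = 1/2 × 9.50 × 10^-4 = 4.75 × 10^-4 mol
[Ba(OH)2]_dilute = 4.75 × 10^-4 / 0.0500 = 0.00950 mol/L
Dilution factor = 100.0 / 19.6 = 5.102
[Ba(OH)2]_stock = 0.00950 × 5.102 = 0.0485 mol/L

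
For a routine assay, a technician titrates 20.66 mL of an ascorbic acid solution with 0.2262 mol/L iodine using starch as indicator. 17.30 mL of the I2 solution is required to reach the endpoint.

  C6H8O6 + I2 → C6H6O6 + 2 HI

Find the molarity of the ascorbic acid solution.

0.1894 mol/L

n(I2) = 0.01730 L × 0.2262 mol/L = 3.913 × 10^-3 mol
n(C6H8O6) = 3.913 × 10^-3 mol (1:1 mole ratio)
[C6H8O6] = 3.913 × 10^-3 mol / 0.02066 L = 0.1894 mol/L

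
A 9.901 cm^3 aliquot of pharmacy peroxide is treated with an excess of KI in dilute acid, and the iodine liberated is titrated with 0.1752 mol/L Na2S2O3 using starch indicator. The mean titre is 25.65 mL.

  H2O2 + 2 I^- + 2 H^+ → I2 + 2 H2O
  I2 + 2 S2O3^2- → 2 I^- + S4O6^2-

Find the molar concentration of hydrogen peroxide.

n(S2O3^2-) = 0.02565 × 0.1752 = 4.494 × 10^-3 mol
n(I2) = n(S2O3^2-)/2 = 2.247 × 10^-3 mol
n(H2O2) in the aliquot = 2.247 × 10^-3 mol (1:1 ratio)
[H2O2] = 2.247 × 10^-3 / 0.009901 = 0.2269 mol/L

0.2269 mol/L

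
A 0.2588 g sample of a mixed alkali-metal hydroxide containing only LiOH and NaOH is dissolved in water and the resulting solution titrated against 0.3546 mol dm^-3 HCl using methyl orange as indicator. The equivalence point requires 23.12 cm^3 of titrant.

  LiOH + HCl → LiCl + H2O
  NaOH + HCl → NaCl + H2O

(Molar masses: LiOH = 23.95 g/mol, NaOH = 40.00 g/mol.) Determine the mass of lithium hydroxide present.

0.1032 g

n(HCl) = 0.02312 × 0.3546 = 8.198 × 10^-3 mol
Let x = n(LiOH), y = n(NaOH).
Titrant: 1x + 1y = 8.198 × 10^-3;  mass: 23.95x + 40.00y = 0.2588
Solving, x = 4.307 × 10^-3 mol, y = 3.891 × 10^-3 mol
mass of LiOH = 4.307 × 10^-3 × 23.95 = 0.1032 g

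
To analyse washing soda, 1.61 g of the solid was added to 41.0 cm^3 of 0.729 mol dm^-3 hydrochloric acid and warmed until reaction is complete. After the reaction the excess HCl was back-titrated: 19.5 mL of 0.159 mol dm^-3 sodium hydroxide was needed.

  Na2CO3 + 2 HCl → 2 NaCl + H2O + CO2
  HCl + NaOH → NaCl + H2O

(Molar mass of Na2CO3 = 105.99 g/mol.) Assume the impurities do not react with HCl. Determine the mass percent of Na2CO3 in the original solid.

n(HCl) added = 0.0410 × 0.729 = 0.0299 mol
n(NaOH) used in back-titration = 0.0195 × 0.159 = 3.10 × 10^-3 mol
n(HCl) left over = 3.10 × 10^-3 mol (1:1 ratio)
n(HCl) consumed by analyte = 0.0299 − 3.10 × 10^-3 = 0.0268 mol
From the 1:2 ratio, n(Na2CO3) = 1/2 × 0.0268 = 0.0134 mol
mass of Na2CO3 = 0.0134 × 105.99 = 1.42 g
% Na2CO3 = 1.42 / 1.61 × 100 = 88.2 %

88.2 %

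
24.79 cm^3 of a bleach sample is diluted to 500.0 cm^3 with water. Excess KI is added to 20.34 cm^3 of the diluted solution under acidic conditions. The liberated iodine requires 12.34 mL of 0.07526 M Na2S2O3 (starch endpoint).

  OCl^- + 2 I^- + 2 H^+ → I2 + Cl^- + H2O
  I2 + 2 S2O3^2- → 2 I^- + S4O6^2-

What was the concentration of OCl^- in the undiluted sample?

n(S2O3^2-) = 0.01234 × 0.07526 = 9.287 × 10^-4 mol
n(I2) = n(S2O3^2-)/2 = 4.644 × 10^-4 mol
n(OCl^-) in the aliquot = 4.644 × 10^-4 mol (1:1 ratio)
[OCl^-]_dilute = 4.644 × 10^-4 / 0.02034 = 0.02283 mol/L
[OCl^-]_original = 0.02283 × 500.0/24.79 = 0.4605 mol/L

0.4605 M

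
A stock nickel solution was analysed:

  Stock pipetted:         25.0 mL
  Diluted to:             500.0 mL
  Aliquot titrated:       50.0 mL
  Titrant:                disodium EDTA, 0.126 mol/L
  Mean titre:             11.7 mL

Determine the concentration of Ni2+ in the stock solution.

0.590 mol/L

Ni^2+ + EDTA^4- → [Ni(EDTA)]^2-
n(EDTA) = 0.0117 × 0.126 = 1.47 × 10^-3 mol
n(Ni2+) in the aliquot = 1.47 × 10^-3 mol (1:1 ratio)
[Ni2+]_dilute = 1.47 × 10^-3 / 0.0500 = 0.0295 mol/L
Dilution factor = 500.0 / 25.0 = 20.00
[Ni2+]_stock = 0.0295 × 20.00 = 0.590 mol/L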